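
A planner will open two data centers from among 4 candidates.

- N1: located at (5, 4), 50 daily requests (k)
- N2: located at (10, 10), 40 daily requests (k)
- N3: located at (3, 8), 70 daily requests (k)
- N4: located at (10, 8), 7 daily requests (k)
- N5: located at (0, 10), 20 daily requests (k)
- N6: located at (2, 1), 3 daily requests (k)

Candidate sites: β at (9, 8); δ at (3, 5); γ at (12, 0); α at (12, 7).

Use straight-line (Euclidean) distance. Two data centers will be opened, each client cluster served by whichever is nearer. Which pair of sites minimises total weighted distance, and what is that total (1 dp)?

{β, δ}, total 547.2

Evaluate every pair (each demand assigned to the nearer of the two):
  {β, δ}: total = 547.2
  {δ, α}: total = 610.7
  {δ, γ}: total = 848.2
  {β, γ}: total = 1013.4
  {β, α}: total = 1013.4
  {γ, α}: total = 1452.1
Best pair: {β, δ} with total 547.2.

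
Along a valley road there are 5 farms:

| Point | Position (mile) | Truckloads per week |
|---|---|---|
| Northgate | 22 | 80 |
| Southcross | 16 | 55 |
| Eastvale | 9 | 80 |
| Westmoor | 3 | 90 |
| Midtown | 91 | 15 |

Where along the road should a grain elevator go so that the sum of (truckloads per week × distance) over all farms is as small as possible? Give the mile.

x = 9

For a sum of weighted absolute distances on a line, the optimum is the weighted median (not the mean). Total weight W = 320; half-weight = 160.
Sort by position and accumulate weight:
  mile 3 (Westmoor, w=90) → cum 90
  mile 9 (Eastvale, w=80) → cum 170  ≥ 160 → median here
  mile 16 (Southcross, w=55) → cum 225
  mile 22 (Northgate, w=80) → cum 305
  mile 91 (Midtown, w=15) → cum 320
Optimal location: mile 9.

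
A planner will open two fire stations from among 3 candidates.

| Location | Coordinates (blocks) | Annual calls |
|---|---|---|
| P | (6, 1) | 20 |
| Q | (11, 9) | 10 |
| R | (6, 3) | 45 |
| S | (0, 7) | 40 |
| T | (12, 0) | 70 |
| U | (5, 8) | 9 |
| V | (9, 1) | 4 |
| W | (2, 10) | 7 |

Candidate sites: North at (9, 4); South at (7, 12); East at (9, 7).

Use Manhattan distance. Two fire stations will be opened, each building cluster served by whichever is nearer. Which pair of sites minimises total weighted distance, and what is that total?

{North, East}, total 1317

Evaluate every pair (each demand assigned to the nearer of the two):
  {North, East}: total = 1317
  {North, South}: total = 1455
  {South, East}: total = 1713
Best pair: {North, East} with total 1317.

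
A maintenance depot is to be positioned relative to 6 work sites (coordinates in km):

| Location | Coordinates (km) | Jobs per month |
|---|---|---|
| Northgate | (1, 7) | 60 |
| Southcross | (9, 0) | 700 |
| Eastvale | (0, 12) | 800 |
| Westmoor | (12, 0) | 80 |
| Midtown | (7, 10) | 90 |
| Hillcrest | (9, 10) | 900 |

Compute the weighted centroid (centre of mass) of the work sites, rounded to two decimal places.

The minimiser of Σwᵢ‖p−pᵢ‖² is the weighted centroid p* = (Σwᵢpᵢ)/(Σwᵢ).
Σwᵢ = 2630.
Σwᵢxᵢ = 60·1 + 700·9 + 800·0 + 80·12 + 90·7 + 900·9 = 16050.
Σwᵢyᵢ = 60·7 + 700·0 + 800·12 + 80·0 + 90·10 + 900·10 = 19920.
x* = 16050/2630 = 6.10, y* = 19920/2630 = 7.57.

(6.10, 7.57)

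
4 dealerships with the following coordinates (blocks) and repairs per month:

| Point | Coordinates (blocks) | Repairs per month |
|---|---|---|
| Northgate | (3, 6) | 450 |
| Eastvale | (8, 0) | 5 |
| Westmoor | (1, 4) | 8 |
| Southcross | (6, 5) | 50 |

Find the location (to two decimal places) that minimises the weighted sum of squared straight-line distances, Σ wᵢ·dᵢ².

(3.31, 5.81)

The minimiser of Σwᵢ‖p−pᵢ‖² is the weighted centroid p* = (Σwᵢpᵢ)/(Σwᵢ).
Σwᵢ = 513.
Σwᵢxᵢ = 450·3 + 5·8 + 8·1 + 50·6 = 1698.
Σwᵢyᵢ = 450·6 + 5·0 + 8·4 + 50·5 = 2982.
x* = 1698/513 = 3.31, y* = 2982/513 = 5.81.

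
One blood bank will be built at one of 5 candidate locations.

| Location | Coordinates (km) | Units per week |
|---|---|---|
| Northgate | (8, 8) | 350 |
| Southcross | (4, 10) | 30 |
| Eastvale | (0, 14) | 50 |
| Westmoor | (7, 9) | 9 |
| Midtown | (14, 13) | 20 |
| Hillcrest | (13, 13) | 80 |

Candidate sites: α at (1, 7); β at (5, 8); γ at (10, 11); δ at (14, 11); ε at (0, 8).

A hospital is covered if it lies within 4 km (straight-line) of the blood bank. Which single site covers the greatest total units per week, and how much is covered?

γ, covering 439

Coverage radius r = 4 km; a point is covered iff (Δx)²+(Δy)² ≤ 4² = 16.
  α (1, 7): covers {none} → 0
  β (5, 8): covers {Northgate, Southcross, Westmoor} → 389
  γ (10, 11): covers {Northgate, Westmoor, Hillcrest} → 439
  δ (14, 11): covers {Midtown, Hillcrest} → 100
  ε (0, 8): covers {none} → 0
Maximum coverage at γ: 439 units per week.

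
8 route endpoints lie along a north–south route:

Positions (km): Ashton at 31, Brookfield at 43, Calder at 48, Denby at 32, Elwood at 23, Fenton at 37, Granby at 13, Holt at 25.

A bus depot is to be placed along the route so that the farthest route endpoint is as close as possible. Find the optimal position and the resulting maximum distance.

The 1-center on a line is the midpoint of the two extreme points: leftmost at 13, rightmost at 48.
Optimal location = (13 + 48)/2 = 30.5; maximum distance = (48 − 13)/2 = 17.5.

location 30.5, max distance 17.5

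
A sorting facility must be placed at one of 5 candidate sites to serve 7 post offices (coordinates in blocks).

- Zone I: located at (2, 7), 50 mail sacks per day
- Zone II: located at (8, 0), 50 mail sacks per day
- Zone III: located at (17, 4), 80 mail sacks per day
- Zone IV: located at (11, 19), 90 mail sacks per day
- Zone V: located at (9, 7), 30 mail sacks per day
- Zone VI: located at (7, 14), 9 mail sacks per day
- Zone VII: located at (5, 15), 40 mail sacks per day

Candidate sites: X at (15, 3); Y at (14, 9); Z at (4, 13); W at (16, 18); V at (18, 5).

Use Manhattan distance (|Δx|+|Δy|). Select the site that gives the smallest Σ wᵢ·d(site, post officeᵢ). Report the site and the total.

Total weighted distance at each candidate:
  X (15, 3): total = 4741
  Y (14, 9): total = 4178
  Z (4, 13): total = 4666
  W (16, 18): total = 5507
  V (18, 5): total = 5130
Minimum is at Y with total 4178 blocks.

Y, total 4178 blocks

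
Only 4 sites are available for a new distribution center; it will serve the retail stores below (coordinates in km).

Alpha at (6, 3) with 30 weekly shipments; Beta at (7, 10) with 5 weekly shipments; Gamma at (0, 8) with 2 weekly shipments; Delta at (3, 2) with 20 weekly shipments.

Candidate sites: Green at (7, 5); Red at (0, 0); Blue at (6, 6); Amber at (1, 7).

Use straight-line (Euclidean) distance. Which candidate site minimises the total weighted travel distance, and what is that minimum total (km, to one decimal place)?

Total weighted distance at each candidate:
  Green (7, 5): total = 207.3
  Red (0, 0): total = 350.4
  Blue (6, 6): total = 223.3
  Amber (1, 7): total = 336.2
Minimum is at Green with total 207.3 km.

Green, total 207.3 km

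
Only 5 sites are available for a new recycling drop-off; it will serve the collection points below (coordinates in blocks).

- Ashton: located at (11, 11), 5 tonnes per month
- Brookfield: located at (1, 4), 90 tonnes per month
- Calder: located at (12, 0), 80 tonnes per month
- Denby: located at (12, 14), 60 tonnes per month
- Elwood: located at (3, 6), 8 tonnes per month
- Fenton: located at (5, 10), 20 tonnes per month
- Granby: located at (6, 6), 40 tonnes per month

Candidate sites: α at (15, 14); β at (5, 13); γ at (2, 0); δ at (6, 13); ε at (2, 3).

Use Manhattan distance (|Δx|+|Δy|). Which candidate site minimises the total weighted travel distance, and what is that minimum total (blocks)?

Total weighted distance at each candidate:
  α (15, 14): total = 4855
  β (5, 13): total = 3742
  γ (2, 0): total = 3506
  δ (6, 13): total = 3675
  ε (2, 3): total = 3077
Minimum is at ε with total 3077 blocks.

ε, total 3077 blocks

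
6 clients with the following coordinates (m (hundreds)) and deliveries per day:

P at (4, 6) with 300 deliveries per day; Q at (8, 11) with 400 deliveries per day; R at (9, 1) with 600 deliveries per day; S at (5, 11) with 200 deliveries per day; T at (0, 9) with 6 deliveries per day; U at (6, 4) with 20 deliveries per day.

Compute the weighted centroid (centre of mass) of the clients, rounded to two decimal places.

The minimiser of Σwᵢ‖p−pᵢ‖² is the weighted centroid p* = (Σwᵢpᵢ)/(Σwᵢ).
Σwᵢ = 1526.
Σwᵢxᵢ = 300·4 + 400·8 + 600·9 + 200·5 + 6·0 + 20·6 = 10920.
Σwᵢyᵢ = 300·6 + 400·11 + 600·1 + 200·11 + 6·9 + 20·4 = 9134.
x* = 10920/1526 = 7.16, y* = 9134/1526 = 5.99.

(7.16, 5.99)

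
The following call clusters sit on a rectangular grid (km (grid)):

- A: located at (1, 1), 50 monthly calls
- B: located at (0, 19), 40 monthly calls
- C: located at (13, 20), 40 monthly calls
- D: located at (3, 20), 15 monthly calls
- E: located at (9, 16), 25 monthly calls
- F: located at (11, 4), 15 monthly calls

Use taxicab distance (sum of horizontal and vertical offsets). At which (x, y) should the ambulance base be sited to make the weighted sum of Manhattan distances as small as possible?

(3, 19)

Manhattan distance separates: Σwᵢ(|x−xᵢ|+|y−yᵢ|) = Σwᵢ|x−xᵢ| + Σwᵢ|y−yᵢ|, so x and y are optimised independently as 1-D weighted medians.
Total weight W = 185; half = 92.5.
x-coordinate, sorted with cumulative weight:
  x=0 (B, w=40) cum 40
  x=1 (A, w=50) cum 90
  x=3 (D, w=15) cum 105  ← median
  x=9 (E, w=25) cum 130
  x=11 (F, w=15) cum 145
  x=13 (C, w=40) cum 185
⇒ x* = 3
y-coordinate, sorted with cumulative weight:
  y=1 (A, w=50) cum 50
  y=4 (F, w=15) cum 65
  y=16 (E, w=25) cum 90
  y=19 (B, w=40) cum 130  ← median
  y=20 (C, w=40) cum 170
  y=20 (D, w=15) cum 185
⇒ y* = 19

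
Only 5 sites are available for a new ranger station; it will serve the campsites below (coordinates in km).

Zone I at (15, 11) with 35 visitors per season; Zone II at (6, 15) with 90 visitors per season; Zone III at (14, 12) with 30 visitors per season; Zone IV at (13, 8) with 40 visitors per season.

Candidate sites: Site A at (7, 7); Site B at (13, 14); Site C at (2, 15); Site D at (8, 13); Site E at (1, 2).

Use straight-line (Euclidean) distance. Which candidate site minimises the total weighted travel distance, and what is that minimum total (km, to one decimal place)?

Total weighted distance at each candidate:
  Site A (7, 7): total = 1540.0
  Site B (13, 14): total = 1069.7
  Site C (2, 15): total = 1728.7
  Site D (8, 13): total = 974.7
  Site E (1, 2): total = 2864.8
Minimum is at Site D with total 974.7 km.

Site D, total 974.7 km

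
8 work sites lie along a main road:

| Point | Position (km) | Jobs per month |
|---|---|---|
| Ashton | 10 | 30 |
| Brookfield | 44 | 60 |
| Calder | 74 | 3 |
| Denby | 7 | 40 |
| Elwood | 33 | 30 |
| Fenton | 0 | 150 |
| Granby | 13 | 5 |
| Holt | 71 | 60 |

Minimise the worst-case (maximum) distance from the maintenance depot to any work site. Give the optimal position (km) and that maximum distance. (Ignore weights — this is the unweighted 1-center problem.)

location 37, max distance 37

The 1-center on a line is the midpoint of the two extreme points: leftmost at 0, rightmost at 74.
Optimal location = (0 + 74)/2 = 37; maximum distance = (74 − 0)/2 = 37.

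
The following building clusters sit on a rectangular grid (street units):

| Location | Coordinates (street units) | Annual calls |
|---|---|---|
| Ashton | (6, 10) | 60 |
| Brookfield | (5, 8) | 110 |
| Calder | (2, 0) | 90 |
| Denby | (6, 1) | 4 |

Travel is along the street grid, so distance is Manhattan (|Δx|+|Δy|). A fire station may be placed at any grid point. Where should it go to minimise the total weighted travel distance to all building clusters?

Manhattan distance separates: Σwᵢ(|x−xᵢ|+|y−yᵢ|) = Σwᵢ|x−xᵢ| + Σwᵢ|y−yᵢ|, so x and y are optimised independently as 1-D weighted medians.
Total weight W = 264; half = 132.
x-coordinate, sorted with cumulative weight:
  x=2 (Calder, w=90) cum 90
  x=5 (Brookfield, w=110) cum 200  ← median
  x=6 (Ashton, w=60) cum 260
  x=6 (Denby, w=4) cum 264
⇒ x* = 5
y-coordinate, sorted with cumulative weight:
  y=0 (Calder, w=90) cum 90
  y=1 (Denby, w=4) cum 94
  y=8 (Brookfield, w=110) cum 204  ← median
  y=10 (Ashton, w=60) cum 264
⇒ y* = 8

(5, 8)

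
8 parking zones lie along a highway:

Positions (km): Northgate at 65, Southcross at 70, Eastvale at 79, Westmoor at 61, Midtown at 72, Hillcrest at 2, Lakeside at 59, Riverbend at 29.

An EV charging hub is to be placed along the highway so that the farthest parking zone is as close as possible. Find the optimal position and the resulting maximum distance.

location 40.5, max distance 38.5

The 1-center on a line is the midpoint of the two extreme points: leftmost at 2, rightmost at 79.
Optimal location = (2 + 79)/2 = 40.5; maximum distance = (79 − 2)/2 = 38.5.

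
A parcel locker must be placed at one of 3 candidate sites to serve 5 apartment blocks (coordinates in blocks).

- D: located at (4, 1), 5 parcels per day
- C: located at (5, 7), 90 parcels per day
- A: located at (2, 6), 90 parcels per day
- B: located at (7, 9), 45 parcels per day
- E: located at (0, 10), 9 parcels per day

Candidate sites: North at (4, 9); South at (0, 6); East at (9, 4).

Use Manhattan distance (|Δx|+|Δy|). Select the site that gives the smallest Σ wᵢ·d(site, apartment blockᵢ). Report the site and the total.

North, total 940 blocks

Total weighted distance at each candidate:
  North (4, 9): total = 940
  South (0, 6): total = 1251
  East (9, 4): total = 1930
Minimum is at North with total 940 blocks.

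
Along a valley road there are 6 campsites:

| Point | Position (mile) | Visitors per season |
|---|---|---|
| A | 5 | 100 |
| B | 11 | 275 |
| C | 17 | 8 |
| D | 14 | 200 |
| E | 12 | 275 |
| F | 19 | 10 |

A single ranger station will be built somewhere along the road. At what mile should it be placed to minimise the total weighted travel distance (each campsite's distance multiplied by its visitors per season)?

For a sum of weighted absolute distances on a line, the optimum is the weighted median (not the mean). Total weight W = 868; half-weight = 434.
Sort by position and accumulate weight:
  mile 5 (A, w=100) → cum 100
  mile 11 (B, w=275) → cum 375
  mile 12 (E, w=275) → cum 650  ≥ 434 → median here
  mile 14 (D, w=200) → cum 850
  mile 17 (C, w=8) → cum 858
  mile 19 (F, w=10) → cum 868
Optimal location: mile 12.

x = 12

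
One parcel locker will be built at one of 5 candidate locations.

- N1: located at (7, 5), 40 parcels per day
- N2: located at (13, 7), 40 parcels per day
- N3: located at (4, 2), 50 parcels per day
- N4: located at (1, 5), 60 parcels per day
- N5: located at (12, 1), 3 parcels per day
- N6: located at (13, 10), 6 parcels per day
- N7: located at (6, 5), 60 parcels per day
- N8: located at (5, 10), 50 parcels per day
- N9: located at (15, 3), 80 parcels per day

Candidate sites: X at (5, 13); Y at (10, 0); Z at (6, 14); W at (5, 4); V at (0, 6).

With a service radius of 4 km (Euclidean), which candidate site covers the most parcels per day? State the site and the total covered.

Coverage radius r = 4 km; a point is covered iff (Δx)²+(Δy)² ≤ 4² = 16.
  X (5, 13): covers {N8} → 50
  Y (10, 0): covers {N5} → 3
  Z (6, 14): covers {none} → 0
  W (5, 4): covers {N1, N3, N7} → 150
  V (0, 6): covers {N4} → 60
Maximum coverage at W: 150 parcels per day.

W, covering 150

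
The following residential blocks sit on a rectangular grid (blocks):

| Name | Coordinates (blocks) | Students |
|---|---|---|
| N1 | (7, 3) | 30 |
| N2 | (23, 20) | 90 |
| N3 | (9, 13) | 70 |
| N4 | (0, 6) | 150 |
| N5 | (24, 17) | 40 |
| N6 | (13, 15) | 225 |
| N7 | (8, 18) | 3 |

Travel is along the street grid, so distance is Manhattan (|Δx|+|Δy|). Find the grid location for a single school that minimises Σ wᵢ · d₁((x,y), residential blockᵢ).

Manhattan distance separates: Σwᵢ(|x−xᵢ|+|y−yᵢ|) = Σwᵢ|x−xᵢ| + Σwᵢ|y−yᵢ|, so x and y are optimised independently as 1-D weighted medians.
Total weight W = 608; half = 304.
x-coordinate, sorted with cumulative weight:
  x=0 (N4, w=150) cum 150
  x=7 (N1, w=30) cum 180
  x=8 (N7, w=3) cum 183
  x=9 (N3, w=70) cum 253
  x=13 (N6, w=225) cum 478  ← median
  x=23 (N2, w=90) cum 568
  x=24 (N5, w=40) cum 608
⇒ x* = 13
y-coordinate, sorted with cumulative weight:
  y=3 (N1, w=30) cum 30
  y=6 (N4, w=150) cum 180
  y=13 (N3, w=70) cum 250
  y=15 (N6, w=225) cum 475  ← median
  y=17 (N5, w=40) cum 515
  y=18 (N7, w=3) cum 518
  y=20 (N2, w=90) cum 608
⇒ y* = 15

(13, 15)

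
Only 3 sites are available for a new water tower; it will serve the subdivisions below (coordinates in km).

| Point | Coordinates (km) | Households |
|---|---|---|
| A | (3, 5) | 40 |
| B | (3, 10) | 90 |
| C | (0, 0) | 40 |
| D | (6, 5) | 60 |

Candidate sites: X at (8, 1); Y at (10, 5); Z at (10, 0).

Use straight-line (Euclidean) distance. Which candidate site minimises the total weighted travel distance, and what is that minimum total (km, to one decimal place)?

Y, total 1741.4 km

Total weighted distance at each candidate:
  X (8, 1): total = 1773.6
  Y (10, 5): total = 1741.4
  Z (10, 0): total = 2226.9
Minimum is at Y with total 1741.4 km.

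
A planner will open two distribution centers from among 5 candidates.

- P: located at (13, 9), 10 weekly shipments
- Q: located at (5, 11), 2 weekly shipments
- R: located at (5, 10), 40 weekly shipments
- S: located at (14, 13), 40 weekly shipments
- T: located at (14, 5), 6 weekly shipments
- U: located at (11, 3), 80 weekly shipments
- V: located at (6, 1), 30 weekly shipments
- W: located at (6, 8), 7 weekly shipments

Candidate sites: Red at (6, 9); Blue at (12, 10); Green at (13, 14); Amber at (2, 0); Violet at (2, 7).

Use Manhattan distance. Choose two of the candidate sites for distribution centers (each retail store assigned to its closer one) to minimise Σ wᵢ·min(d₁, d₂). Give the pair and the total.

{Red, Blue}, total 1235

Evaluate every pair (each demand assigned to the nearer of the two):
  {Red, Blue}: total = 1235
  {Red, Green}: total = 1403
  {Blue, Amber}: total = 1404
  {Blue, Violet}: total = 1491
  {Blue, Green}: total = 1584
  {Red, Amber}: total = 1745
  {Green, Violet}: total = 1819
  {Red, Violet}: total = 1835
  {Green, Amber}: total = 1886
  {Amber, Violet}: total = 2333
Best pair: {Red, Blue} with total 1235.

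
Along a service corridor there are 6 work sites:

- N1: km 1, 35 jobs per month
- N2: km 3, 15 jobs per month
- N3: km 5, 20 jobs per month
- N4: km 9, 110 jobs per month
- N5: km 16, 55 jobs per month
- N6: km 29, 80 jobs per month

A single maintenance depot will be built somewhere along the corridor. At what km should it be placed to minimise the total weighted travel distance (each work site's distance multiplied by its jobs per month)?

x = 9

For a sum of weighted absolute distances on a line, the optimum is the weighted median (not the mean). Total weight W = 315; half-weight = 157.5.
Sort by position and accumulate weight:
  km 1 (N1, w=35) → cum 35
  km 3 (N2, w=15) → cum 50
  km 5 (N3, w=20) → cum 70
  km 9 (N4, w=110) → cum 180  ≥ 157.5 → median here
  km 16 (N5, w=55) → cum 235
  km 29 (N6, w=80) → cum 315
Optimal location: km 9.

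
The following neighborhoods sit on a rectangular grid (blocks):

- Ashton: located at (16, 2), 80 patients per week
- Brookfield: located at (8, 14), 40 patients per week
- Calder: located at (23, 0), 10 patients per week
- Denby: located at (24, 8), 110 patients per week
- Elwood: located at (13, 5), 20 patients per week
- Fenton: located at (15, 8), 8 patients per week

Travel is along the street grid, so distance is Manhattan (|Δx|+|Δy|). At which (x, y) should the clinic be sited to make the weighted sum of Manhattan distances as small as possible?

Manhattan distance separates: Σwᵢ(|x−xᵢ|+|y−yᵢ|) = Σwᵢ|x−xᵢ| + Σwᵢ|y−yᵢ|, so x and y are optimised independently as 1-D weighted medians.
Total weight W = 268; half = 134.
x-coordinate, sorted with cumulative weight:
  x=8 (Brookfield, w=40) cum 40
  x=13 (Elwood, w=20) cum 60
  x=15 (Fenton, w=8) cum 68
  x=16 (Ashton, w=80) cum 148  ← median
  x=23 (Calder, w=10) cum 158
  x=24 (Denby, w=110) cum 268
⇒ x* = 16
y-coordinate, sorted with cumulative weight:
  y=0 (Calder, w=10) cum 10
  y=2 (Ashton, w=80) cum 90
  y=5 (Elwood, w=20) cum 110
  y=8 (Denby, w=110) cum 220  ← median
  y=8 (Fenton, w=8) cum 228
  y=14 (Brookfield, w=40) cum 268
⇒ y* = 8

(16, 8)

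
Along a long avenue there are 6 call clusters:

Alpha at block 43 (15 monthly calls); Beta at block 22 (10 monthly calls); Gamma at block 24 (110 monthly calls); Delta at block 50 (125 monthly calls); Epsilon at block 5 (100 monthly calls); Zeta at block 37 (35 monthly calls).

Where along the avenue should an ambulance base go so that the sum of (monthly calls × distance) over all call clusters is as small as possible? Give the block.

For a sum of weighted absolute distances on a line, the optimum is the weighted median (not the mean). Total weight W = 395; half-weight = 197.5.
Sort by position and accumulate weight:
  block 5 (Epsilon, w=100) → cum 100
  block 22 (Beta, w=10) → cum 110
  block 24 (Gamma, w=110) → cum 220  ≥ 197.5 → median here
  block 37 (Zeta, w=35) → cum 255
  block 43 (Alpha, w=15) → cum 270
  block 50 (Delta, w=125) → cum 395
Optimal location: block 24.

x = 24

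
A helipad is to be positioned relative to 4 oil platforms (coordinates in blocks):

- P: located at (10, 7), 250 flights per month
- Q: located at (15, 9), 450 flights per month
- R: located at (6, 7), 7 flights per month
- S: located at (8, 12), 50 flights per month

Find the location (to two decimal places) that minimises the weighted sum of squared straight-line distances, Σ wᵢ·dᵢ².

The minimiser of Σwᵢ‖p−pᵢ‖² is the weighted centroid p* = (Σwᵢpᵢ)/(Σwᵢ).
Σwᵢ = 757.
Σwᵢxᵢ = 250·10 + 450·15 + 7·6 + 50·8 = 9692.
Σwᵢyᵢ = 250·7 + 450·9 + 7·7 + 50·12 = 6449.
x* = 9692/757 = 12.80, y* = 6449/757 = 8.52.

(12.80, 8.52)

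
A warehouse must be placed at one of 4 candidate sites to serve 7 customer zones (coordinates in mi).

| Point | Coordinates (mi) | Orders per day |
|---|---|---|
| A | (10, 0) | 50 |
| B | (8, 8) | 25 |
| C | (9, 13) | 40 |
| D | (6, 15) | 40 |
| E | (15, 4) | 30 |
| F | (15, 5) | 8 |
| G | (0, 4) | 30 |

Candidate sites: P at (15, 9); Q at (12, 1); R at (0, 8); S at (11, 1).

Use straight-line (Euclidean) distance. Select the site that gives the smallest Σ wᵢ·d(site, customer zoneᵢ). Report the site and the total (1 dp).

S, total 1879.7 mi

Total weighted distance at each candidate:
  P (15, 9): total = 2069.0
  Q (12, 1): total = 1955.8
  R (0, 8): total = 2329.0
  S (11, 1): total = 1879.7
Minimum is at S with total 1879.7 mi.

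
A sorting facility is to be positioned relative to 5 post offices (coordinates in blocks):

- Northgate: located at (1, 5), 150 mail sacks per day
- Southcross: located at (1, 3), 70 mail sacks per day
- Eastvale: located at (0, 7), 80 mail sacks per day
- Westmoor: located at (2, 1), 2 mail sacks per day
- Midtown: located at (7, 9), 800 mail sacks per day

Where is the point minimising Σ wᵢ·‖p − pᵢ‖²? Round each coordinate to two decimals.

(5.28, 7.91)

The minimiser of Σwᵢ‖p−pᵢ‖² is the weighted centroid p* = (Σwᵢpᵢ)/(Σwᵢ).
Σwᵢ = 1102.
Σwᵢxᵢ = 150·1 + 70·1 + 80·0 + 2·2 + 800·7 = 5824.
Σwᵢyᵢ = 150·5 + 70·3 + 80·7 + 2·1 + 800·9 = 8722.
x* = 5824/1102 = 5.28, y* = 8722/1102 = 7.91.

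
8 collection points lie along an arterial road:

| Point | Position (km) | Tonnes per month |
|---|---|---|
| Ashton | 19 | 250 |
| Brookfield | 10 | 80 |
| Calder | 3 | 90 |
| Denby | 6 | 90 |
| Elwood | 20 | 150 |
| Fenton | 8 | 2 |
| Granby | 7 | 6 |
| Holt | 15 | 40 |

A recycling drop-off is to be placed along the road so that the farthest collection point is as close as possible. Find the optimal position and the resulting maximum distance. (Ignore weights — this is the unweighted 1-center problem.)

The 1-center on a line is the midpoint of the two extreme points: leftmost at 3, rightmost at 20.
Optimal location = (3 + 20)/2 = 11.5; maximum distance = (20 − 3)/2 = 8.5.

location 11.5, max distance 8.5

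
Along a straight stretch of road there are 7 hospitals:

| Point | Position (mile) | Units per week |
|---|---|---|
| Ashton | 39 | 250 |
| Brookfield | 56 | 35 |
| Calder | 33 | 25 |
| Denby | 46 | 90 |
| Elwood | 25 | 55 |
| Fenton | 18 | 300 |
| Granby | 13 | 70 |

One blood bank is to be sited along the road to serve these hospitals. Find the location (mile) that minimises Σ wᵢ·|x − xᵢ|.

x = 25

For a sum of weighted absolute distances on a line, the optimum is the weighted median (not the mean). Total weight W = 825; half-weight = 412.5.
Sort by position and accumulate weight:
  mile 13 (Granby, w=70) → cum 70
  mile 18 (Fenton, w=300) → cum 370
  mile 25 (Elwood, w=55) → cum 425  ≥ 412.5 → median here
  mile 33 (Calder, w=25) → cum 450
  mile 39 (Ashton, w=250) → cum 700
  mile 46 (Denby, w=90) → cum 790
  mile 56 (Brookfield, w=35) → cum 825
Optimal location: mile 25.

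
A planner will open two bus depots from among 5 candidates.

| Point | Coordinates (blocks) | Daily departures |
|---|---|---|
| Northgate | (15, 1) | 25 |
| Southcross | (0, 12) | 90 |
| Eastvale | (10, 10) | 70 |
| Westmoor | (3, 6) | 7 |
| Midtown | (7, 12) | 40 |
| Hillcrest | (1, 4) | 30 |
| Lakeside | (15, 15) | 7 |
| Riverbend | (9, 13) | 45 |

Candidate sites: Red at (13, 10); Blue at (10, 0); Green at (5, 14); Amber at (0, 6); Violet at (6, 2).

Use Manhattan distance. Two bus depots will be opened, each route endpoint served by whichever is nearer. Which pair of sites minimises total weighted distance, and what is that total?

{Red, Amber}, total 1820

Evaluate every pair (each demand assigned to the nearer of the two):
  {Red, Amber}: total = 1820
  {Red, Green}: total = 2039
  {Green, Violet}: total = 2231
  {Green, Amber}: total = 2243
  {Blue, Green}: total = 2332
  {Red, Violet}: total = 2753
  {Blue, Amber}: total = 2791
  {Red, Blue}: total = 2875
  {Amber, Violet}: total = 2965
  {Blue, Violet}: total = 3759
Best pair: {Red, Amber} with total 1820.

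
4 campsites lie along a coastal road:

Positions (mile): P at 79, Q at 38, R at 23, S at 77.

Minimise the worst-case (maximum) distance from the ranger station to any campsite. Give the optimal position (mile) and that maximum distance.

The 1-center on a line is the midpoint of the two extreme points: leftmost at 23, rightmost at 79.
Optimal location = (23 + 79)/2 = 51; maximum distance = (79 − 23)/2 = 28.

location 51, max distance 28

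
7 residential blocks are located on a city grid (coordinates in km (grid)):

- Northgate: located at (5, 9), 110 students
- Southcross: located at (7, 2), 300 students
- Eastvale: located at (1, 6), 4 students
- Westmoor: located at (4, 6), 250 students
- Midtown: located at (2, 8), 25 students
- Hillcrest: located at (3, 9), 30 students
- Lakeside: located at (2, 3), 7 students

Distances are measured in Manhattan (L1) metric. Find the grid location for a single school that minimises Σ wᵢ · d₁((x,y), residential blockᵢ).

Manhattan distance separates: Σwᵢ(|x−xᵢ|+|y−yᵢ|) = Σwᵢ|x−xᵢ| + Σwᵢ|y−yᵢ|, so x and y are optimised independently as 1-D weighted medians.
Total weight W = 726; half = 363.
x-coordinate, sorted with cumulative weight:
  x=1 (Eastvale, w=4) cum 4
  x=2 (Midtown, w=25) cum 29
  x=2 (Lakeside, w=7) cum 36
  x=3 (Hillcrest, w=30) cum 66
  x=4 (Westmoor, w=250) cum 316
  x=5 (Northgate, w=110) cum 426  ← median
  x=7 (Southcross, w=300) cum 726
⇒ x* = 5
y-coordinate, sorted with cumulative weight:
  y=2 (Southcross, w=300) cum 300
  y=3 (Lakeside, w=7) cum 307
  y=6 (Eastvale, w=4) cum 311
  y=6 (Westmoor, w=250) cum 561  ← median
  y=8 (Midtown, w=25) cum 586
  y=9 (Northgate, w=110) cum 696
  y=9 (Hillcrest, w=30) cum 726
⇒ y* = 6

(5, 6)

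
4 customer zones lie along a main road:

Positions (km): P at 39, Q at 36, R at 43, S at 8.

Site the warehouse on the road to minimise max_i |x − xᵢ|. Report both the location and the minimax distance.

The 1-center on a line is the midpoint of the two extreme points: leftmost at 8, rightmost at 43.
Optimal location = (8 + 43)/2 = 25.5; maximum distance = (43 − 8)/2 = 17.5.

location 25.5, max distance 17.5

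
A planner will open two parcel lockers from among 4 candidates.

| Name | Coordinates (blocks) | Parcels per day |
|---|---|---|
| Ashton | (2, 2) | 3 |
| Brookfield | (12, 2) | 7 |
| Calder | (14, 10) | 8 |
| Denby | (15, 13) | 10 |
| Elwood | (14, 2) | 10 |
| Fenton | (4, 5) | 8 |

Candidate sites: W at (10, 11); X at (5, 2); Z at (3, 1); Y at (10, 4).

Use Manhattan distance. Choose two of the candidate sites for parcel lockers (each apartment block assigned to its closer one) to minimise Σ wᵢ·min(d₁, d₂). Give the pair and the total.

Evaluate every pair (each demand assigned to the nearer of the two):
  {W, Y}: total = 284
  {W, X}: total = 290
  {W, Z}: total = 346
  {X, Y}: total = 349
  {Z, Y}: total = 354
  {X, Z}: total = 523
Best pair: {W, Y} with total 284.

{W, Y}, total 284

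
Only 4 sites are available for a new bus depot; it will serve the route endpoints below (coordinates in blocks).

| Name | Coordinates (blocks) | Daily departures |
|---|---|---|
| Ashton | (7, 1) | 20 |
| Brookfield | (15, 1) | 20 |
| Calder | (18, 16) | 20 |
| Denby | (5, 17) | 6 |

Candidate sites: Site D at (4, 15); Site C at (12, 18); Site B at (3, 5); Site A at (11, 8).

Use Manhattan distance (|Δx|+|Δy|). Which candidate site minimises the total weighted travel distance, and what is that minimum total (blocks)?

Site A, total 830 blocks

Total weighted distance at each candidate:
  Site D (4, 15): total = 1158
  Site C (12, 18): total = 1048
  Site B (3, 5): total = 1084
  Site A (11, 8): total = 830
Minimum is at Site A with total 830 blocks.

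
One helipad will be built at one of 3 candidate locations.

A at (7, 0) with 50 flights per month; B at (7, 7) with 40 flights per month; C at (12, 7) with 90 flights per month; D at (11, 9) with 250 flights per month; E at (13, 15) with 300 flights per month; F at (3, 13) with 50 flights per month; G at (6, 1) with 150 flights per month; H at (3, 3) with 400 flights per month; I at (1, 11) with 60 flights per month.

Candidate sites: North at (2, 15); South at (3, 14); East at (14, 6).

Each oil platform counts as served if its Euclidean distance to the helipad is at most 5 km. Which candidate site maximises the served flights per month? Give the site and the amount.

East, covering 340

Coverage radius r = 5 km; a point is covered iff (Δx)²+(Δy)² ≤ 5² = 25.
  North (2, 15): covers {F, I} → 110
  South (3, 14): covers {F, I} → 110
  East (14, 6): covers {C, D} → 340
Maximum coverage at East: 340 flights per month.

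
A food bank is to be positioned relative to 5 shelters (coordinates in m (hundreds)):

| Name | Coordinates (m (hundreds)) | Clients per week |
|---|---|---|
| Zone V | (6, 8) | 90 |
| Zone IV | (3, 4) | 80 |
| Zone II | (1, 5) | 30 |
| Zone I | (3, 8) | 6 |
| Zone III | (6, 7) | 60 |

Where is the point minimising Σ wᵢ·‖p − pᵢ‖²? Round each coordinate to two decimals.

The minimiser of Σwᵢ‖p−pᵢ‖² is the weighted centroid p* = (Σwᵢpᵢ)/(Σwᵢ).
Σwᵢ = 266.
Σwᵢxᵢ = 90·6 + 80·3 + 30·1 + 6·3 + 60·6 = 1188.
Σwᵢyᵢ = 90·8 + 80·4 + 30·5 + 6·8 + 60·7 = 1658.
x* = 1188/266 = 4.47, y* = 1658/266 = 6.23.

(4.47, 6.23)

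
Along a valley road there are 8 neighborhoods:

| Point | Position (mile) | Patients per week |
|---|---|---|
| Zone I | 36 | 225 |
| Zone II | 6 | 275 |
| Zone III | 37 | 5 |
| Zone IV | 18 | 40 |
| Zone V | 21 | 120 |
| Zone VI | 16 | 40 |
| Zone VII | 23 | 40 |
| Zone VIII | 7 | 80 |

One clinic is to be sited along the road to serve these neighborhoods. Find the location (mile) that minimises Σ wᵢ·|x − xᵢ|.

For a sum of weighted absolute distances on a line, the optimum is the weighted median (not the mean). Total weight W = 825; half-weight = 412.5.
Sort by position and accumulate weight:
  mile 6 (Zone II, w=275) → cum 275
  mile 7 (Zone VIII, w=80) → cum 355
  mile 16 (Zone VI, w=40) → cum 395
  mile 18 (Zone IV, w=40) → cum 435  ≥ 412.5 → median here
  mile 21 (Zone V, w=120) → cum 555
  mile 23 (Zone VII, w=40) → cum 595
  mile 36 (Zone I, w=225) → cum 820
  mile 37 (Zone III, w=5) → cum 825
Optimal location: mile 18.

x = 18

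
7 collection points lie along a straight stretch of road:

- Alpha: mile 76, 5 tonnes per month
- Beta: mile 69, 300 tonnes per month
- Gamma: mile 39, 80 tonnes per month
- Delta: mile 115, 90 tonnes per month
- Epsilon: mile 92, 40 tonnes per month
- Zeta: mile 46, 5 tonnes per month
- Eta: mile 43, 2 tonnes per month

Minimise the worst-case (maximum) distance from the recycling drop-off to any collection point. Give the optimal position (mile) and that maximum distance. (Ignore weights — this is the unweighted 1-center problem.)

The 1-center on a line is the midpoint of the two extreme points: leftmost at 39, rightmost at 115.
Optimal location = (39 + 115)/2 = 77; maximum distance = (115 − 39)/2 = 38.

location 77, max distance 38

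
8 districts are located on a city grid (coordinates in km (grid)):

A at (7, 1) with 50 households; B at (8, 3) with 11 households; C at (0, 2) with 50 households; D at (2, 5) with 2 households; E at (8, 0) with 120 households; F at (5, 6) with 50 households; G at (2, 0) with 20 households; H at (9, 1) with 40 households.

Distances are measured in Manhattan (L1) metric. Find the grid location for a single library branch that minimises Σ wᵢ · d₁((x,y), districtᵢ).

(7, 1)

Manhattan distance separates: Σwᵢ(|x−xᵢ|+|y−yᵢ|) = Σwᵢ|x−xᵢ| + Σwᵢ|y−yᵢ|, so x and y are optimised independently as 1-D weighted medians.
Total weight W = 343; half = 171.5.
x-coordinate, sorted with cumulative weight:
  x=0 (C, w=50) cum 50
  x=2 (D, w=2) cum 52
  x=2 (G, w=20) cum 72
  x=5 (F, w=50) cum 122
  x=7 (A, w=50) cum 172  ← median
  x=8 (B, w=11) cum 183
  x=8 (E, w=120) cum 303
  x=9 (H, w=40) cum 343
⇒ x* = 7
y-coordinate, sorted with cumulative weight:
  y=0 (E, w=120) cum 120
  y=0 (G, w=20) cum 140
  y=1 (A, w=50) cum 190  ← median
  y=1 (H, w=40) cum 230
  y=2 (C, w=50) cum 280
  y=3 (B, w=11) cum 291
  y=5 (D, w=2) cum 293
  y=6 (F, w=50) cum 343
⇒ y* = 1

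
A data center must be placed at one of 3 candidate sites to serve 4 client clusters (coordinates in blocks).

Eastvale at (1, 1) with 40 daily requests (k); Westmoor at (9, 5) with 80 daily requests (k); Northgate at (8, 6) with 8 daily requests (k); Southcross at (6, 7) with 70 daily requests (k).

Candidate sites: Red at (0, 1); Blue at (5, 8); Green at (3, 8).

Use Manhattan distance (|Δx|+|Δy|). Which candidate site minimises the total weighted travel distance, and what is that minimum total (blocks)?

Total weighted distance at each candidate:
  Red (0, 1): total = 2024
  Blue (5, 8): total = 1180
  Green (3, 8): total = 1416
Minimum is at Blue with total 1180 blocks.

Blue, total 1180 blocks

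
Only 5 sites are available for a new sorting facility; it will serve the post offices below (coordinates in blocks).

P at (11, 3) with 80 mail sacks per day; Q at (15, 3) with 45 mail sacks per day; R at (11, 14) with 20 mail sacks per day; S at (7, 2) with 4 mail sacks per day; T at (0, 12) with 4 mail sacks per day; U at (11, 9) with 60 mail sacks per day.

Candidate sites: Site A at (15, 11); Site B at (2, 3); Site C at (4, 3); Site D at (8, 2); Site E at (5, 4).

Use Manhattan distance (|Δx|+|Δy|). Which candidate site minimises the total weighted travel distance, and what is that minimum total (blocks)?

Site D, total 1656 blocks

Total weighted distance at each candidate:
  Site A (15, 11): total = 1952
  Site B (2, 3): total = 2673
  Site C (4, 3): total = 2263
  Site D (8, 2): total = 1656
  Site E (5, 4): total = 2103
Minimum is at Site D with total 1656 blocks.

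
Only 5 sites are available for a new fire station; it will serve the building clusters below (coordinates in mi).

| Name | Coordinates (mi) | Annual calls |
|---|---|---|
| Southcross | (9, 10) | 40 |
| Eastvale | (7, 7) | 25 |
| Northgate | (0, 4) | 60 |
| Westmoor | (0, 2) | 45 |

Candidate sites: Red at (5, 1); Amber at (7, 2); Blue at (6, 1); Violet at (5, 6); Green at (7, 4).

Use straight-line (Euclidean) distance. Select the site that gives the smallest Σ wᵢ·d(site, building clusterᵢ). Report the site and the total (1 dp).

Total weighted distance at each candidate:
  Red (5, 1): total = 1131.4
  Amber (7, 2): total = 1206.7
  Blue (6, 1): total = 1207.8
  Violet (5, 6): total = 893.4
  Green (7, 4): total = 1075.6
Minimum is at Violet with total 893.4 mi.

Violet, total 893.4 mi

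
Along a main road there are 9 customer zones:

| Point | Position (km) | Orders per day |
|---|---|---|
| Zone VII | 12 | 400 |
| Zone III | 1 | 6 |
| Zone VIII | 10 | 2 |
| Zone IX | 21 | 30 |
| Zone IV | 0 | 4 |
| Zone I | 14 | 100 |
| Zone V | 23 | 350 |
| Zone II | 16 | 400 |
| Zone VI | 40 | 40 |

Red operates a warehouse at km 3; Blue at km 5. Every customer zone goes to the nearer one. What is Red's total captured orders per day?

The indifferent point is the midpoint (3+5)/2 = 4; customer zones left of it (closer to Red at 3) go to Red, those right go to Blue.
  Zone IV at 0 (w=4) → Red
  Zone III at 1 (w=6) → Red
  Zone VIII at 10 (w=2) → Blue
  Zone VII at 12 (w=400) → Blue
  Zone I at 14 (w=100) → Blue
  Zone II at 16 (w=400) → Blue
  Zone IX at 21 (w=30) → Blue
  Zone V at 23 (w=350) → Blue
  Zone VI at 40 (w=40) → Blue
Red captures 10; Blue captures 1322.

10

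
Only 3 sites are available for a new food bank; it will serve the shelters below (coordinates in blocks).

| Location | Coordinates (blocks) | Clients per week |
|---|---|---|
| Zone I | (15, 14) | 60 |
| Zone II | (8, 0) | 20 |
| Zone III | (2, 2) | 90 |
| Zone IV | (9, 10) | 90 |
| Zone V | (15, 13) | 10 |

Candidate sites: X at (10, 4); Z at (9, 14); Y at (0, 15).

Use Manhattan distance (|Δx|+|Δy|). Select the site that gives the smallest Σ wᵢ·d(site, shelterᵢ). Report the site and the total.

Total weighted distance at each candidate:
  X (10, 4): total = 2690
  Z (9, 14): total = 2800
  Y (0, 15): total = 4200
Minimum is at X with total 2690 blocks.

X, total 2690 blocks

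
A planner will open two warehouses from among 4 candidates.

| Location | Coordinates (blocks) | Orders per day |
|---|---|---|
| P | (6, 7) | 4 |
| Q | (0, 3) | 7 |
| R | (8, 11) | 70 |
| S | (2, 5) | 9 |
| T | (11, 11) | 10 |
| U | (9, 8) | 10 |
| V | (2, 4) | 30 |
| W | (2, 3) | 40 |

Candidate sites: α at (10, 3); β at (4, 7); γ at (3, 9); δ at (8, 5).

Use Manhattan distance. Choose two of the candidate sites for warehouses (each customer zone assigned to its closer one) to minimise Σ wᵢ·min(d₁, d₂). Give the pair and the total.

Evaluate every pair (each demand assigned to the nearer of the two):
  {β, δ}: total = 1040
  {γ, δ}: total = 1134
  {β, γ}: total = 1140
  {α, β}: total = 1200
  {α, δ}: total = 1220
  {α, γ}: total = 1228
Best pair: {β, δ} with total 1040.

{β, δ}, total 1040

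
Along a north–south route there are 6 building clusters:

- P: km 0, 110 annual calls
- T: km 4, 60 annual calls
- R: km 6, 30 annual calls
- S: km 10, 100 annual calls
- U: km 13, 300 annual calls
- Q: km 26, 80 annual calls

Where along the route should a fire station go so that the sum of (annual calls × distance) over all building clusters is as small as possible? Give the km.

For a sum of weighted absolute distances on a line, the optimum is the weighted median (not the mean). Total weight W = 680; half-weight = 340.
Sort by position and accumulate weight:
  km 0 (P, w=110) → cum 110
  km 4 (T, w=60) → cum 170
  km 6 (R, w=30) → cum 200
  km 10 (S, w=100) → cum 300
  km 13 (U, w=300) → cum 600  ≥ 340 → median here
  km 26 (Q, w=80) → cum 680
Optimal location: km 13.

x = 13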